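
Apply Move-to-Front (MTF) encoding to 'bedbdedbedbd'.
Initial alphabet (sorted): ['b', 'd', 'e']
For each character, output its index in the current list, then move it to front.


MTF encoding:
'b': index 0 in ['b', 'd', 'e'] -> ['b', 'd', 'e']
'e': index 2 in ['b', 'd', 'e'] -> ['e', 'b', 'd']
'd': index 2 in ['e', 'b', 'd'] -> ['d', 'e', 'b']
'b': index 2 in ['d', 'e', 'b'] -> ['b', 'd', 'e']
'd': index 1 in ['b', 'd', 'e'] -> ['d', 'b', 'e']
'e': index 2 in ['d', 'b', 'e'] -> ['e', 'd', 'b']
'd': index 1 in ['e', 'd', 'b'] -> ['d', 'e', 'b']
'b': index 2 in ['d', 'e', 'b'] -> ['b', 'd', 'e']
'e': index 2 in ['b', 'd', 'e'] -> ['e', 'b', 'd']
'd': index 2 in ['e', 'b', 'd'] -> ['d', 'e', 'b']
'b': index 2 in ['d', 'e', 'b'] -> ['b', 'd', 'e']
'd': index 1 in ['b', 'd', 'e'] -> ['d', 'b', 'e']


Output: [0, 2, 2, 2, 1, 2, 1, 2, 2, 2, 2, 1]


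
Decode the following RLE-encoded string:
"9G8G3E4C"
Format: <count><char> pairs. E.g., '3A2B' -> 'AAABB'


Expanding each <count><char> pair:
  9G -> 'GGGGGGGGG'
  8G -> 'GGGGGGGG'
  3E -> 'EEE'
  4C -> 'CCCC'

Decoded = GGGGGGGGGGGGGGGGGEEECCCC


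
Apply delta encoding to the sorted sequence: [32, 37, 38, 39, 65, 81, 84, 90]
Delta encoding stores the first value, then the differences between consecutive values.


First value: 32
Deltas:
  37 - 32 = 5
  38 - 37 = 1
  39 - 38 = 1
  65 - 39 = 26
  81 - 65 = 16
  84 - 81 = 3
  90 - 84 = 6


Delta encoded: [32, 5, 1, 1, 26, 16, 3, 6]


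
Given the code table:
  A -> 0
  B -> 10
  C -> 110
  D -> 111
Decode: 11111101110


Decoding:
111 -> D
111 -> D
0 -> A
111 -> D
0 -> A


Result: DDADA


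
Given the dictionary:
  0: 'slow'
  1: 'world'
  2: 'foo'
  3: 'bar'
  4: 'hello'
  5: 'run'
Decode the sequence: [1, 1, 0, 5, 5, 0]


Look up each index in the dictionary:
  1 -> 'world'
  1 -> 'world'
  0 -> 'slow'
  5 -> 'run'
  5 -> 'run'
  0 -> 'slow'

Decoded: "world world slow run run slow"


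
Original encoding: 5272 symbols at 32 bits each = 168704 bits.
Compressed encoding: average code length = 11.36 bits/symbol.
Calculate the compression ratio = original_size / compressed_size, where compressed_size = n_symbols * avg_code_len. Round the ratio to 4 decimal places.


original_size = n_symbols * orig_bits = 5272 * 32 = 168704 bits
compressed_size = n_symbols * avg_code_len = 5272 * 11.36 = 59889.92 bits
ratio = original_size / compressed_size = 168704 / 59889.92 = 2.8169

Compression ratio = 2.8169


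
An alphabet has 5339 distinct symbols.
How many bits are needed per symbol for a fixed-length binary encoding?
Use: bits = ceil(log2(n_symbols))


log2(5339) = 12.3824
Bracket: 2^12 = 4096 < 5339 <= 2^13 = 8192
So ceil(log2(5339)) = 13

bits = ceil(log2(5339)) = ceil(12.3824) = 13 bits


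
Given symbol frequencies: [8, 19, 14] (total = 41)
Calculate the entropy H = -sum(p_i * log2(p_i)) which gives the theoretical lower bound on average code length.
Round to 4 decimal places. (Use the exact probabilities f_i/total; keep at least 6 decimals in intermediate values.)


Per-symbol terms -p_i * log2(p_i) with p_i = f_i/41:
  p = 8/41 = 0.195122: log2(p) = -2.357552, -p*log2(p) = 0.460010
  p = 19/41 = 0.463415: log2(p) = -1.109624, -p*log2(p) = 0.514216
  p = 14/41 = 0.341463: log2(p) = -1.550197, -p*log2(p) = 0.529336
H = 0.460010 + 0.514216 + 0.529336 = 1.503562

H = 1.5036 bits/symbol


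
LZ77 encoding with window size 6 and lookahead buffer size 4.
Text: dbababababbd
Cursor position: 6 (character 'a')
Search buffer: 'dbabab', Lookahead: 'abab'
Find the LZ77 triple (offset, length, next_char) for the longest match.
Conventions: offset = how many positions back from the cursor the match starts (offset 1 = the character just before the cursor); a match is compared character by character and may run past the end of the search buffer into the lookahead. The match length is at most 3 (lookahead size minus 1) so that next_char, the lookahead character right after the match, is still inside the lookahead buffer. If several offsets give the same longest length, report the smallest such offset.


Try each offset into the search buffer:
  offset=1 (pos 5, char 'b'): match length 0
  offset=2 (pos 4, char 'a'): match length 3
  offset=3 (pos 3, char 'b'): match length 0
  offset=4 (pos 2, char 'a'): match length 3
  offset=5 (pos 1, char 'b'): match length 0
  offset=6 (pos 0, char 'd'): match length 0
Longest match has length 3, found at offsets 2, 4; take the smallest, offset 2.
next_char = character at position 6 + 3 = 9 -> 'b'

Best match: offset=2, length=3 (matching 'aba' starting at position 4)
LZ77 triple: (2, 3, 'b')


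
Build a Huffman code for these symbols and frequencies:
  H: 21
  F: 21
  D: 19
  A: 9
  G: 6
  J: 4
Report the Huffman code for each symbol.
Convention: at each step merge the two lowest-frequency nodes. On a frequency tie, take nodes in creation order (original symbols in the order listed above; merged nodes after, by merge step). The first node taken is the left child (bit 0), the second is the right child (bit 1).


Huffman tree construction:
Step 1: Merge J(4) + G(6) = 10
Step 2: Merge A(9) + (J+G)(10) = 19
Step 3: Merge D(19) + (A+(J+G))(19) = 38
Step 4: Merge H(21) + F(21) = 42
Step 5: Merge (D+(A+(J+G)))(38) + (H+F)(42) = 80
Read each symbol's code off the tree from the root (left child = 0, right child = 1).

Codes:
  H: 10 (length 2)
  F: 11 (length 2)
  D: 00 (length 2)
  A: 010 (length 3)
  G: 0111 (length 4)
  J: 0110 (length 4)
Average code length: 189/80 = 2.3625 bits/symbol


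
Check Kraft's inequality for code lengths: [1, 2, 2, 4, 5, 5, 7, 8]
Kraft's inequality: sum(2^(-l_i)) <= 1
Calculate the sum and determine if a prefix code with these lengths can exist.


Sum = 2^(-1) + 2^(-2) + 2^(-2) + 2^(-4) + 2^(-5) + 2^(-5) + 2^(-7) + 2^(-8)
    = 0.5 + 0.25 + 0.25 + 0.0625 + 0.03125 + 0.03125 + 0.0078125 + 0.00390625
    = 291/256 = 1.13671875
Since 1.13671875 > 1, Kraft's inequality is NOT satisfied.
A prefix code with these lengths CANNOT exist.

Kraft sum = 1.13671875. Not satisfied.


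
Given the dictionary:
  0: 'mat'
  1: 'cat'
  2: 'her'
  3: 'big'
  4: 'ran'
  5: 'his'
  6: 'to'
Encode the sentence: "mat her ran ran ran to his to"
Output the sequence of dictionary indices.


Look up each word in the dictionary:
  'mat' -> 0
  'her' -> 2
  'ran' -> 4
  'ran' -> 4
  'ran' -> 4
  'to' -> 6
  'his' -> 5
  'to' -> 6

Encoded: [0, 2, 4, 4, 4, 6, 5, 6]


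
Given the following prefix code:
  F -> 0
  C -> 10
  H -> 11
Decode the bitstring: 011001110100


Decoding step by step:
Bits 0 -> F
Bits 11 -> H
Bits 0 -> F
Bits 0 -> F
Bits 11 -> H
Bits 10 -> C
Bits 10 -> C
Bits 0 -> F


Decoded message: FHFFHCCF


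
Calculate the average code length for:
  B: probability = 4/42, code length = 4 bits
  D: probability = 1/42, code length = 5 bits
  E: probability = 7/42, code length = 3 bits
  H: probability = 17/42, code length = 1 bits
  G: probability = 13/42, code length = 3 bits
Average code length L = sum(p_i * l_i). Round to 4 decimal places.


Weighted contributions p_i * l_i:
  B: (4/42) * 4 = 16/42
  D: (1/42) * 5 = 5/42
  E: (7/42) * 3 = 21/42
  H: (17/42) * 1 = 17/42
  G: (13/42) * 3 = 39/42
Sum = (16 + 5 + 21 + 17 + 39)/42 = 98/42

L = 98/42 = 2.3333 bits/symbol


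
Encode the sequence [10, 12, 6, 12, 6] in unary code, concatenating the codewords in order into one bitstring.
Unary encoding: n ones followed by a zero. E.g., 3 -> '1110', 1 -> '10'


Encode each number as n ones followed by a terminating 0:
  10 -> 11111111110 (11 bits)
  12 -> 1111111111110 (13 bits)
  6 -> 1111110 (7 bits)
  12 -> 1111111111110 (13 bits)
  6 -> 1111110 (7 bits)
Total length = 11 + 13 + 7 + 13 + 7 = 51 bits.

Unary([10, 12, 6, 12, 6]) = 111111111101111111111110111111011111111111101111110 (51 bits)


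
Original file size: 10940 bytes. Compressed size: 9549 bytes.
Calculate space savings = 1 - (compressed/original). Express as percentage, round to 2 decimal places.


ratio = compressed/original = 9549/10940 = 0.872852
savings = 1 - ratio = 1 - 0.872852 = 0.127148
as a percentage: 0.127148 * 100 = 12.71%

Space savings = 1 - 9549/10940 = 12.71%


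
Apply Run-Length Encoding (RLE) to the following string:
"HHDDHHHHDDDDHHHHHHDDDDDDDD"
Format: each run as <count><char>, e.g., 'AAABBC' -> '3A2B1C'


Scanning runs left to right:
  i=0: run of 'H' x 2 -> '2H'
  i=2: run of 'D' x 2 -> '2D'
  i=4: run of 'H' x 4 -> '4H'
  i=8: run of 'D' x 4 -> '4D'
  i=12: run of 'H' x 6 -> '6H'
  i=18: run of 'D' x 8 -> '8D'

RLE = 2H2D4H4D6H8D


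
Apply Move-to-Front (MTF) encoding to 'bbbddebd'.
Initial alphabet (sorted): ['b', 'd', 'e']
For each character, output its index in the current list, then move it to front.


MTF encoding:
'b': index 0 in ['b', 'd', 'e'] -> ['b', 'd', 'e']
'b': index 0 in ['b', 'd', 'e'] -> ['b', 'd', 'e']
'b': index 0 in ['b', 'd', 'e'] -> ['b', 'd', 'e']
'd': index 1 in ['b', 'd', 'e'] -> ['d', 'b', 'e']
'd': index 0 in ['d', 'b', 'e'] -> ['d', 'b', 'e']
'e': index 2 in ['d', 'b', 'e'] -> ['e', 'd', 'b']
'b': index 2 in ['e', 'd', 'b'] -> ['b', 'e', 'd']
'd': index 2 in ['b', 'e', 'd'] -> ['d', 'b', 'e']


Output: [0, 0, 0, 1, 0, 2, 2, 2]


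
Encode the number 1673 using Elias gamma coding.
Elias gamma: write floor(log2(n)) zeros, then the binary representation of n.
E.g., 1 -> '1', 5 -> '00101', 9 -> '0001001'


num_bits = floor(log2(1673)) + 1 = 11
leading_zeros = num_bits - 1 = 10
binary(1673) = 11010001001

Elias gamma(1673) = '0000000000' + '11010001001' = 000000000011010001001 (21 bits)


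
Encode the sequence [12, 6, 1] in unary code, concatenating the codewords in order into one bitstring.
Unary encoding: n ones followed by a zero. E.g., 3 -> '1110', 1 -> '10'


Encode each number as n ones followed by a terminating 0:
  12 -> 1111111111110 (13 bits)
  6 -> 1111110 (7 bits)
  1 -> 10 (2 bits)
Total length = 13 + 7 + 2 = 22 bits.

Unary([12, 6, 1]) = 1111111111110111111010 (22 bits)


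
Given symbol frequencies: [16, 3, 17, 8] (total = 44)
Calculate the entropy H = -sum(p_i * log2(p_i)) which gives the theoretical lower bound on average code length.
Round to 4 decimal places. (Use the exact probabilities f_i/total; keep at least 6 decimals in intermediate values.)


Per-symbol terms -p_i * log2(p_i) with p_i = f_i/44:
  p = 16/44 = 0.363636: log2(p) = -1.459432, -p*log2(p) = 0.530702
  p = 3/44 = 0.068182: log2(p) = -3.874469, -p*log2(p) = 0.264168
  p = 17/44 = 0.386364: log2(p) = -1.371969, -p*log2(p) = 0.530079
  p = 8/44 = 0.181818: log2(p) = -2.459432, -p*log2(p) = 0.447169
H = 0.530702 + 0.264168 + 0.530079 + 0.447169 = 1.772118

H = 1.7721 bits/symbol


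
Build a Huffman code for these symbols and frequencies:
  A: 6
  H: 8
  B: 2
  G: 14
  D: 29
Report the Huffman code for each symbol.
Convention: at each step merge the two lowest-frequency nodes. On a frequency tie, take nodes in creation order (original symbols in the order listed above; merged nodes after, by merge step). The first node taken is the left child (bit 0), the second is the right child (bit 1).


Huffman tree construction:
Step 1: Merge B(2) + A(6) = 8
Step 2: Merge H(8) + (B+A)(8) = 16
Step 3: Merge G(14) + (H+(B+A))(16) = 30
Step 4: Merge D(29) + (G+(H+(B+A)))(30) = 59
Read each symbol's code off the tree from the root (left child = 0, right child = 1).

Codes:
  A: 1111 (length 4)
  H: 110 (length 3)
  B: 1110 (length 4)
  G: 10 (length 2)
  D: 0 (length 1)
Average code length: 113/59 = 1.9153 bits/symbol


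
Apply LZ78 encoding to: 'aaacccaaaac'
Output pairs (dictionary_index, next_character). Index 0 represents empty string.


LZ78 encoding steps:
Dictionary: {0: ''}
Step 1: w='' (idx 0), next='a' -> output (0, 'a'), add 'a' as idx 1
Step 2: w='a' (idx 1), next='a' -> output (1, 'a'), add 'aa' as idx 2
Step 3: w='' (idx 0), next='c' -> output (0, 'c'), add 'c' as idx 3
Step 4: w='c' (idx 3), next='c' -> output (3, 'c'), add 'cc' as idx 4
Step 5: w='aa' (idx 2), next='a' -> output (2, 'a'), add 'aaa' as idx 5
Step 6: w='a' (idx 1), next='c' -> output (1, 'c'), add 'ac' as idx 6


Encoded: [(0, 'a'), (1, 'a'), (0, 'c'), (3, 'c'), (2, 'a'), (1, 'c')]


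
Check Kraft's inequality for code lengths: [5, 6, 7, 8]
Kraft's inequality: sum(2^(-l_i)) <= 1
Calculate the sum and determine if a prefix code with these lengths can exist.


Sum = 2^(-5) + 2^(-6) + 2^(-7) + 2^(-8)
    = 0.03125 + 0.015625 + 0.0078125 + 0.00390625
    = 15/256 = 0.05859375
Since 0.05859375 <= 1, Kraft's inequality IS satisfied.
A prefix code with these lengths CAN exist.

Kraft sum = 0.05859375. Satisfied.


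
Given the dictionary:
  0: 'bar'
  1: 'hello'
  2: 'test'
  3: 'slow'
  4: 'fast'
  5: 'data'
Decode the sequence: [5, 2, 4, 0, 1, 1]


Look up each index in the dictionary:
  5 -> 'data'
  2 -> 'test'
  4 -> 'fast'
  0 -> 'bar'
  1 -> 'hello'
  1 -> 'hello'

Decoded: "data test fast bar hello hello"


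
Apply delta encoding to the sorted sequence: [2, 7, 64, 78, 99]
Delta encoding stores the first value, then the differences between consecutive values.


First value: 2
Deltas:
  7 - 2 = 5
  64 - 7 = 57
  78 - 64 = 14
  99 - 78 = 21


Delta encoded: [2, 5, 57, 14, 21]


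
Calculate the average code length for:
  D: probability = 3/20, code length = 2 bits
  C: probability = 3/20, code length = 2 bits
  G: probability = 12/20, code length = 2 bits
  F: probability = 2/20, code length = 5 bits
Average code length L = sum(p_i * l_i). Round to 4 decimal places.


Weighted contributions p_i * l_i:
  D: (3/20) * 2 = 6/20
  C: (3/20) * 2 = 6/20
  G: (12/20) * 2 = 24/20
  F: (2/20) * 5 = 10/20
Sum = (6 + 6 + 24 + 10)/20 = 46/20

L = 46/20 = 2.3000 bits/symbol


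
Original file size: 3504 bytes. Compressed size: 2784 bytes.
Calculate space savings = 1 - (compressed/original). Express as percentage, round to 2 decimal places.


ratio = compressed/original = 2784/3504 = 0.794521
savings = 1 - ratio = 1 - 0.794521 = 0.205479
as a percentage: 0.205479 * 100 = 20.55%

Space savings = 1 - 2784/3504 = 20.55%


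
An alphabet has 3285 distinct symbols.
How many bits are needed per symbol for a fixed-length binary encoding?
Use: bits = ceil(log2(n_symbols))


log2(3285) = 11.6817
Bracket: 2^11 = 2048 < 3285 <= 2^12 = 4096
So ceil(log2(3285)) = 12

bits = ceil(log2(3285)) = ceil(11.6817) = 12 bits


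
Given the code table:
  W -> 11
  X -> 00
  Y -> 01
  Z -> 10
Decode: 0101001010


Decoding:
01 -> Y
01 -> Y
00 -> X
10 -> Z
10 -> Z


Result: YYXZZ


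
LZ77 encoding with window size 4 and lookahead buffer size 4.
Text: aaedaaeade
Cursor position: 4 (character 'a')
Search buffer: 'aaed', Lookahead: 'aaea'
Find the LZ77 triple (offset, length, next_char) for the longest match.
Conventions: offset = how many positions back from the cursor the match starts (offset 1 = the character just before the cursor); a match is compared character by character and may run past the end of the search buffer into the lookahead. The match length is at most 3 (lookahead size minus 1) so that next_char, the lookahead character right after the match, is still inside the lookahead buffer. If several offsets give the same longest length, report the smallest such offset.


Try each offset into the search buffer:
  offset=1 (pos 3, char 'd'): match length 0
  offset=2 (pos 2, char 'e'): match length 0
  offset=3 (pos 1, char 'a'): match length 1
  offset=4 (pos 0, char 'a'): match length 3
Longest match has length 3 at offset 4.
next_char = character at position 4 + 3 = 7 -> 'a'

Best match: offset=4, length=3 (matching 'aae' starting at position 0)
LZ77 triple: (4, 3, 'a')


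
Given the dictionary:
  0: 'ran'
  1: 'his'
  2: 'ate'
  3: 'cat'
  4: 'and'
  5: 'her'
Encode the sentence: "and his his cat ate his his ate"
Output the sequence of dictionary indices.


Look up each word in the dictionary:
  'and' -> 4
  'his' -> 1
  'his' -> 1
  'cat' -> 3
  'ate' -> 2
  'his' -> 1
  'his' -> 1
  'ate' -> 2

Encoded: [4, 1, 1, 3, 2, 1, 1, 2]


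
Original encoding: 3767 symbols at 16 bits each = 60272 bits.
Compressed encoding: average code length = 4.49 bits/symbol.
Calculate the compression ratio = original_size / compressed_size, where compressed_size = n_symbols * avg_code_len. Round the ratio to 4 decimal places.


original_size = n_symbols * orig_bits = 3767 * 16 = 60272 bits
compressed_size = n_symbols * avg_code_len = 3767 * 4.49 = 16913.83 bits
ratio = original_size / compressed_size = 60272 / 16913.83 = 3.5635

Compression ratio = 3.5635


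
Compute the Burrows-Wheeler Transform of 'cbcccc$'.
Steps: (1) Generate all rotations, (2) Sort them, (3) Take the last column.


Rotations (sorted):
  0: $cbcccc -> last char: c
  1: bcccc$c -> last char: c
  2: c$cbccc -> last char: c
  3: cbcccc$ -> last char: $
  4: cc$cbcc -> last char: c
  5: ccc$cbc -> last char: c
  6: cccc$cb -> last char: b


BWT = ccc$ccb


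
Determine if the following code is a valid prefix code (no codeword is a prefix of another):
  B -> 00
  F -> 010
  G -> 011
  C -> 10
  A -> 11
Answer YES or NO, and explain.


Checking each pair (does one codeword prefix another?):
  B='00' vs F='010': no prefix
  B='00' vs G='011': no prefix
  B='00' vs C='10': no prefix
  B='00' vs A='11': no prefix
  F='010' vs B='00': no prefix
  F='010' vs G='011': no prefix
  F='010' vs C='10': no prefix
  F='010' vs A='11': no prefix
  G='011' vs B='00': no prefix
  G='011' vs F='010': no prefix
  G='011' vs C='10': no prefix
  G='011' vs A='11': no prefix
  C='10' vs B='00': no prefix
  C='10' vs F='010': no prefix
  C='10' vs G='011': no prefix
  C='10' vs A='11': no prefix
  A='11' vs B='00': no prefix
  A='11' vs F='010': no prefix
  A='11' vs G='011': no prefix
  A='11' vs C='10': no prefix
No violation found over all pairs.

YES -- this is a valid prefix code. No codeword is a prefix of any other codeword.


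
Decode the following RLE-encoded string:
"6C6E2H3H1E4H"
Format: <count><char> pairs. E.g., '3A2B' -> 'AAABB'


Expanding each <count><char> pair:
  6C -> 'CCCCCC'
  6E -> 'EEEEEE'
  2H -> 'HH'
  3H -> 'HHH'
  1E -> 'E'
  4H -> 'HHHH'

Decoded = CCCCCCEEEEEEHHHHHEHHHH


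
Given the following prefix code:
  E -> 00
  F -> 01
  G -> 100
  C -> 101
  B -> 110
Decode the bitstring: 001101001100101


Decoding step by step:
Bits 00 -> E
Bits 110 -> B
Bits 100 -> G
Bits 110 -> B
Bits 01 -> F
Bits 01 -> F


Decoded message: EBGBFF


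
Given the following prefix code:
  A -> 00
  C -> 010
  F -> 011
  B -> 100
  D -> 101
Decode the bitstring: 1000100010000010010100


Decoding step by step:
Bits 100 -> B
Bits 010 -> C
Bits 00 -> A
Bits 100 -> B
Bits 00 -> A
Bits 010 -> C
Bits 010 -> C
Bits 100 -> B


Decoded message: BCABACCB


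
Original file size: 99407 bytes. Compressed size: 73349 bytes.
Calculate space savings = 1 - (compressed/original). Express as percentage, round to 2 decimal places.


ratio = compressed/original = 73349/99407 = 0.737866
savings = 1 - ratio = 1 - 0.737866 = 0.262134
as a percentage: 0.262134 * 100 = 26.21%

Space savings = 1 - 73349/99407 = 26.21%


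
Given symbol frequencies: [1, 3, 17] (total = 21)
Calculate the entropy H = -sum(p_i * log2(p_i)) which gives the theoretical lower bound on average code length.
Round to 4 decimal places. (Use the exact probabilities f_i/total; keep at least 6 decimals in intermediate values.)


Per-symbol terms -p_i * log2(p_i) with p_i = f_i/21:
  p = 1/21 = 0.047619: log2(p) = -4.392317, -p*log2(p) = 0.209158
  p = 3/21 = 0.142857: log2(p) = -2.807355, -p*log2(p) = 0.401051
  p = 17/21 = 0.809524: log2(p) = -0.304855, -p*log2(p) = 0.246787
H = 0.209158 + 0.401051 + 0.246787 = 0.856996

H = 0.857 bits/symbol


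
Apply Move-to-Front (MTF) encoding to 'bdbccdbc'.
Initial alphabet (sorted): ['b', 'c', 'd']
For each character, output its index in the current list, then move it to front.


MTF encoding:
'b': index 0 in ['b', 'c', 'd'] -> ['b', 'c', 'd']
'd': index 2 in ['b', 'c', 'd'] -> ['d', 'b', 'c']
'b': index 1 in ['d', 'b', 'c'] -> ['b', 'd', 'c']
'c': index 2 in ['b', 'd', 'c'] -> ['c', 'b', 'd']
'c': index 0 in ['c', 'b', 'd'] -> ['c', 'b', 'd']
'd': index 2 in ['c', 'b', 'd'] -> ['d', 'c', 'b']
'b': index 2 in ['d', 'c', 'b'] -> ['b', 'd', 'c']
'c': index 2 in ['b', 'd', 'c'] -> ['c', 'b', 'd']


Output: [0, 2, 1, 2, 0, 2, 2, 2]


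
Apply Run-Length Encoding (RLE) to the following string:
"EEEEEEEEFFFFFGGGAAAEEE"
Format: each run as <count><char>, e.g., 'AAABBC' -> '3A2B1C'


Scanning runs left to right:
  i=0: run of 'E' x 8 -> '8E'
  i=8: run of 'F' x 5 -> '5F'
  i=13: run of 'G' x 3 -> '3G'
  i=16: run of 'A' x 3 -> '3A'
  i=19: run of 'E' x 3 -> '3E'

RLE = 8E5F3G3A3E


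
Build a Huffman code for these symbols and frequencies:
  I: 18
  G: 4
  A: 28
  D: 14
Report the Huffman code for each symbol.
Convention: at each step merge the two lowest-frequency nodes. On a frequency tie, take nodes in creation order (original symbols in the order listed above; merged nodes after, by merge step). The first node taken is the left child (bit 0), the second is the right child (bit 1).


Huffman tree construction:
Step 1: Merge G(4) + D(14) = 18
Step 2: Merge I(18) + (G+D)(18) = 36
Step 3: Merge A(28) + (I+(G+D))(36) = 64
Read each symbol's code off the tree from the root (left child = 0, right child = 1).

Codes:
  I: 10 (length 2)
  G: 110 (length 3)
  A: 0 (length 1)
  D: 111 (length 3)
Average code length: 118/64 = 1.8438 bits/symbol


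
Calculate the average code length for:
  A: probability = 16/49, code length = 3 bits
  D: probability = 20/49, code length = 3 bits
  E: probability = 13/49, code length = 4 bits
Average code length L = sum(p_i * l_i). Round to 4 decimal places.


Weighted contributions p_i * l_i:
  A: (16/49) * 3 = 48/49
  D: (20/49) * 3 = 60/49
  E: (13/49) * 4 = 52/49
Sum = (48 + 60 + 52)/49 = 160/49

L = 160/49 = 3.2653 bits/symbol


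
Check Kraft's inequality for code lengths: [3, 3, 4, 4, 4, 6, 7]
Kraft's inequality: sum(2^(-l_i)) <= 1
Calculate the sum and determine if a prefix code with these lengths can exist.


Sum = 2^(-3) + 2^(-3) + 2^(-4) + 2^(-4) + 2^(-4) + 2^(-6) + 2^(-7)
    = 0.125 + 0.125 + 0.0625 + 0.0625 + 0.0625 + 0.015625 + 0.0078125
    = 59/128 = 0.4609375
Since 0.4609375 <= 1, Kraft's inequality IS satisfied.
A prefix code with these lengths CAN exist.

Kraft sum = 0.4609375. Satisfied.


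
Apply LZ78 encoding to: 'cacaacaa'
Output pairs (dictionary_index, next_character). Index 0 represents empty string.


LZ78 encoding steps:
Dictionary: {0: ''}
Step 1: w='' (idx 0), next='c' -> output (0, 'c'), add 'c' as idx 1
Step 2: w='' (idx 0), next='a' -> output (0, 'a'), add 'a' as idx 2
Step 3: w='c' (idx 1), next='a' -> output (1, 'a'), add 'ca' as idx 3
Step 4: w='a' (idx 2), next='c' -> output (2, 'c'), add 'ac' as idx 4
Step 5: w='a' (idx 2), next='a' -> output (2, 'a'), add 'aa' as idx 5


Encoded: [(0, 'c'), (0, 'a'), (1, 'a'), (2, 'c'), (2, 'a')]


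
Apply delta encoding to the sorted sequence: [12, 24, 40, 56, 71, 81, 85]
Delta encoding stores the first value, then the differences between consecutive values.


First value: 12
Deltas:
  24 - 12 = 12
  40 - 24 = 16
  56 - 40 = 16
  71 - 56 = 15
  81 - 71 = 10
  85 - 81 = 4


Delta encoded: [12, 12, 16, 16, 15, 10, 4]


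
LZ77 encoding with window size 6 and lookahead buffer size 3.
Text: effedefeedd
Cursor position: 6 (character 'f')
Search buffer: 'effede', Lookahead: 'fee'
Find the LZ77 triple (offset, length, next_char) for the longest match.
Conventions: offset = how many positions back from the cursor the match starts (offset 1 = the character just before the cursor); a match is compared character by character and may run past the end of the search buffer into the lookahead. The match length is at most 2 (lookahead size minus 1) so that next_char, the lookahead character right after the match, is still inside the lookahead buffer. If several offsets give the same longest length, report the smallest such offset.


Try each offset into the search buffer:
  offset=1 (pos 5, char 'e'): match length 0
  offset=2 (pos 4, char 'd'): match length 0
  offset=3 (pos 3, char 'e'): match length 0
  offset=4 (pos 2, char 'f'): match length 2
  offset=5 (pos 1, char 'f'): match length 1
  offset=6 (pos 0, char 'e'): match length 0
Longest match has length 2 at offset 4.
next_char = character at position 6 + 2 = 8 -> 'e'

Best match: offset=4, length=2 (matching 'fe' starting at position 2)
LZ77 triple: (4, 2, 'e')


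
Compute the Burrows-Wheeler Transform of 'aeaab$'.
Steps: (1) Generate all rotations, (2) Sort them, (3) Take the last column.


Rotations (sorted):
  0: $aeaab -> last char: b
  1: aab$ae -> last char: e
  2: ab$aea -> last char: a
  3: aeaab$ -> last char: $
  4: b$aeaa -> last char: a
  5: eaab$a -> last char: a


BWT = bea$aa


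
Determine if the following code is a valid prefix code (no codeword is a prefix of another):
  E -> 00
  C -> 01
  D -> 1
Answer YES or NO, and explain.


Checking each pair (does one codeword prefix another?):
  E='00' vs C='01': no prefix
  E='00' vs D='1': no prefix
  C='01' vs E='00': no prefix
  C='01' vs D='1': no prefix
  D='1' vs E='00': no prefix
  D='1' vs C='01': no prefix
No violation found over all pairs.

YES -- this is a valid prefix code. No codeword is a prefix of any other codeword.


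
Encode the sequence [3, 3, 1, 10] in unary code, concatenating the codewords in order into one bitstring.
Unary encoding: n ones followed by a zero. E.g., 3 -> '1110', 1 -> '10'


Encode each number as n ones followed by a terminating 0:
  3 -> 1110 (4 bits)
  3 -> 1110 (4 bits)
  1 -> 10 (2 bits)
  10 -> 11111111110 (11 bits)
Total length = 4 + 4 + 2 + 11 = 21 bits.

Unary([3, 3, 1, 10]) = 111011101011111111110 (21 bits)


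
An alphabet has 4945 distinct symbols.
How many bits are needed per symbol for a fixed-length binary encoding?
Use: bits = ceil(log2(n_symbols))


log2(4945) = 12.2718
Bracket: 2^12 = 4096 < 4945 <= 2^13 = 8192
So ceil(log2(4945)) = 13

bits = ceil(log2(4945)) = ceil(12.2718) = 13 bits


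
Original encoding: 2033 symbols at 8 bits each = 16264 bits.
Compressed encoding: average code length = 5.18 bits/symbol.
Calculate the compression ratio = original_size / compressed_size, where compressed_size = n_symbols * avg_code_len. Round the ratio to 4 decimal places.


original_size = n_symbols * orig_bits = 2033 * 8 = 16264 bits
compressed_size = n_symbols * avg_code_len = 2033 * 5.18 = 10530.94 bits
ratio = original_size / compressed_size = 16264 / 10530.94 = 1.5444

Compression ratio = 1.5444


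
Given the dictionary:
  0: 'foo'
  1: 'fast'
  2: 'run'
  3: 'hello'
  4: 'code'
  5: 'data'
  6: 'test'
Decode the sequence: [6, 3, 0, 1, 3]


Look up each index in the dictionary:
  6 -> 'test'
  3 -> 'hello'
  0 -> 'foo'
  1 -> 'fast'
  3 -> 'hello'

Decoded: "test hello foo fast hello"


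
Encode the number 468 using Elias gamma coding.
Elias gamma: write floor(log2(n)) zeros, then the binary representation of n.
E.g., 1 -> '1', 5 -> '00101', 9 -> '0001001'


num_bits = floor(log2(468)) + 1 = 9
leading_zeros = num_bits - 1 = 8
binary(468) = 111010100

Elias gamma(468) = '00000000' + '111010100' = 00000000111010100 (17 bits)


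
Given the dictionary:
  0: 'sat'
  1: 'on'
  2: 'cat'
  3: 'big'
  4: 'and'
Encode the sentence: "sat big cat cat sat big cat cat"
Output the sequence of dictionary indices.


Look up each word in the dictionary:
  'sat' -> 0
  'big' -> 3
  'cat' -> 2
  'cat' -> 2
  'sat' -> 0
  'big' -> 3
  'cat' -> 2
  'cat' -> 2

Encoded: [0, 3, 2, 2, 0, 3, 2, 2]


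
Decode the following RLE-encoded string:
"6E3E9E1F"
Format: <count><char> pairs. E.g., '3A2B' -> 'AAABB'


Expanding each <count><char> pair:
  6E -> 'EEEEEE'
  3E -> 'EEE'
  9E -> 'EEEEEEEEE'
  1F -> 'F'

Decoded = EEEEEEEEEEEEEEEEEEF


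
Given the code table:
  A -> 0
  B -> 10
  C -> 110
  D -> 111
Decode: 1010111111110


Decoding:
10 -> B
10 -> B
111 -> D
111 -> D
110 -> C


Result: BBDDC


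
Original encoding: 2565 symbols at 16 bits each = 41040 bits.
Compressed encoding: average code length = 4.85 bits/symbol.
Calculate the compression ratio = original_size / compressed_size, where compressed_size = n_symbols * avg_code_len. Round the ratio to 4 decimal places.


original_size = n_symbols * orig_bits = 2565 * 16 = 41040 bits
compressed_size = n_symbols * avg_code_len = 2565 * 4.85 = 12440.25 bits
ratio = original_size / compressed_size = 41040 / 12440.25 = 3.299

Compression ratio = 3.299


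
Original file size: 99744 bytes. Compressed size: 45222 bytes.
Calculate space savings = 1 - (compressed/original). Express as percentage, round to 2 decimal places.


ratio = compressed/original = 45222/99744 = 0.453381
savings = 1 - ratio = 1 - 0.453381 = 0.546619
as a percentage: 0.546619 * 100 = 54.66%

Space savings = 1 - 45222/99744 = 54.66%


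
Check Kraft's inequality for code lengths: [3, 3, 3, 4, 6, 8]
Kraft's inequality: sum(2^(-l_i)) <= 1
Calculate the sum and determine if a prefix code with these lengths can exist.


Sum = 2^(-3) + 2^(-3) + 2^(-3) + 2^(-4) + 2^(-6) + 2^(-8)
    = 0.125 + 0.125 + 0.125 + 0.0625 + 0.015625 + 0.00390625
    = 117/256 = 0.45703125
Since 0.45703125 <= 1, Kraft's inequality IS satisfied.
A prefix code with these lengths CAN exist.

Kraft sum = 0.45703125. Satisfied.


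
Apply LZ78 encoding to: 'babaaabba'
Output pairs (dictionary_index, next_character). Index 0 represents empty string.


LZ78 encoding steps:
Dictionary: {0: ''}
Step 1: w='' (idx 0), next='b' -> output (0, 'b'), add 'b' as idx 1
Step 2: w='' (idx 0), next='a' -> output (0, 'a'), add 'a' as idx 2
Step 3: w='b' (idx 1), next='a' -> output (1, 'a'), add 'ba' as idx 3
Step 4: w='a' (idx 2), next='a' -> output (2, 'a'), add 'aa' as idx 4
Step 5: w='b' (idx 1), next='b' -> output (1, 'b'), add 'bb' as idx 5
Step 6: w='a' (idx 2), end of input -> output (2, '')


Encoded: [(0, 'b'), (0, 'a'), (1, 'a'), (2, 'a'), (1, 'b'), (2, '')]


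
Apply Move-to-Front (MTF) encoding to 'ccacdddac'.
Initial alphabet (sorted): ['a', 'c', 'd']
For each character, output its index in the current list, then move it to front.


MTF encoding:
'c': index 1 in ['a', 'c', 'd'] -> ['c', 'a', 'd']
'c': index 0 in ['c', 'a', 'd'] -> ['c', 'a', 'd']
'a': index 1 in ['c', 'a', 'd'] -> ['a', 'c', 'd']
'c': index 1 in ['a', 'c', 'd'] -> ['c', 'a', 'd']
'd': index 2 in ['c', 'a', 'd'] -> ['d', 'c', 'a']
'd': index 0 in ['d', 'c', 'a'] -> ['d', 'c', 'a']
'd': index 0 in ['d', 'c', 'a'] -> ['d', 'c', 'a']
'a': index 2 in ['d', 'c', 'a'] -> ['a', 'd', 'c']
'c': index 2 in ['a', 'd', 'c'] -> ['c', 'a', 'd']


Output: [1, 0, 1, 1, 2, 0, 0, 2, 2]


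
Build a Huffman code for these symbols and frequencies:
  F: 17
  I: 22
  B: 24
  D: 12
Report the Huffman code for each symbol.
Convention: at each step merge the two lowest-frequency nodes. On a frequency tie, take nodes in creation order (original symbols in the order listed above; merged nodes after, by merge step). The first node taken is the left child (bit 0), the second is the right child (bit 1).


Huffman tree construction:
Step 1: Merge D(12) + F(17) = 29
Step 2: Merge I(22) + B(24) = 46
Step 3: Merge (D+F)(29) + (I+B)(46) = 75
Read each symbol's code off the tree from the root (left child = 0, right child = 1).

Codes:
  F: 01 (length 2)
  I: 10 (length 2)
  B: 11 (length 2)
  D: 00 (length 2)
Average code length: 150/75 = 2.0000 bits/symbol


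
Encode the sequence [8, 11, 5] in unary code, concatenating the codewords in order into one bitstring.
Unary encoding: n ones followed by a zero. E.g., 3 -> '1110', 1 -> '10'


Encode each number as n ones followed by a terminating 0:
  8 -> 111111110 (9 bits)
  11 -> 111111111110 (12 bits)
  5 -> 111110 (6 bits)
Total length = 9 + 12 + 6 = 27 bits.

Unary([8, 11, 5]) = 111111110111111111110111110 (27 bits)


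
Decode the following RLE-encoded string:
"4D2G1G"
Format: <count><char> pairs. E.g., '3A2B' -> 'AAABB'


Expanding each <count><char> pair:
  4D -> 'DDDD'
  2G -> 'GG'
  1G -> 'G'

Decoded = DDDDGGG


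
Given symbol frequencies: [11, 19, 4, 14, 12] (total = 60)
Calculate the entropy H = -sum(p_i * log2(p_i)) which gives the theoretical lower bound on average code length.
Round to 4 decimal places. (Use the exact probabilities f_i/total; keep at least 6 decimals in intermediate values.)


Per-symbol terms -p_i * log2(p_i) with p_i = f_i/60:
  p = 11/60 = 0.183333: log2(p) = -2.447459, -p*log2(p) = 0.448701
  p = 19/60 = 0.316667: log2(p) = -1.658963, -p*log2(p) = 0.525338
  p = 4/60 = 0.066667: log2(p) = -3.906891, -p*log2(p) = 0.260459
  p = 14/60 = 0.233333: log2(p) = -2.099536, -p*log2(p) = 0.489892
  p = 12/60 = 0.200000: log2(p) = -2.321928, -p*log2(p) = 0.464386
H = 0.448701 + 0.525338 + 0.260459 + 0.489892 + 0.464386 = 2.188776

H = 2.1888 bits/symbol


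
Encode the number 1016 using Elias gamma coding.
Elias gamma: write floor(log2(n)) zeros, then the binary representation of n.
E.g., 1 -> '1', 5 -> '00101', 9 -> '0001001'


num_bits = floor(log2(1016)) + 1 = 10
leading_zeros = num_bits - 1 = 9
binary(1016) = 1111111000

Elias gamma(1016) = '000000000' + '1111111000' = 0000000001111111000 (19 bits)


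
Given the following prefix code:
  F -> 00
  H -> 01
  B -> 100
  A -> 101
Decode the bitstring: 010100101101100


Decoding step by step:
Bits 01 -> H
Bits 01 -> H
Bits 00 -> F
Bits 101 -> A
Bits 101 -> A
Bits 100 -> B


Decoded message: HHFAAB


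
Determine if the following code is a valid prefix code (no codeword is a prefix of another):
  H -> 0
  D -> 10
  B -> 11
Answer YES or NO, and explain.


Checking each pair (does one codeword prefix another?):
  H='0' vs D='10': no prefix
  H='0' vs B='11': no prefix
  D='10' vs H='0': no prefix
  D='10' vs B='11': no prefix
  B='11' vs H='0': no prefix
  B='11' vs D='10': no prefix
No violation found over all pairs.

YES -- this is a valid prefix code. No codeword is a prefix of any other codeword.


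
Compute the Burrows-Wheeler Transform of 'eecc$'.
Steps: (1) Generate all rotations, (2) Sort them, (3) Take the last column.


Rotations (sorted):
  0: $eecc -> last char: c
  1: c$eec -> last char: c
  2: cc$ee -> last char: e
  3: ecc$e -> last char: e
  4: eecc$ -> last char: $


BWT = ccee$


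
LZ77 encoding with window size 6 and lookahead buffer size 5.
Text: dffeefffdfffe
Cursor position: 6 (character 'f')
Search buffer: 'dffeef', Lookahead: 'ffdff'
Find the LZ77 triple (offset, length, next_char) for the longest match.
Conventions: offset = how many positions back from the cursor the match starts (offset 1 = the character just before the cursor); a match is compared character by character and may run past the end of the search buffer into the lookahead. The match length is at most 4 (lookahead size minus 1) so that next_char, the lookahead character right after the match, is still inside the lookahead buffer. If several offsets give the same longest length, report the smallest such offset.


Try each offset into the search buffer:
  offset=1 (pos 5, char 'f'): match length 2
  offset=2 (pos 4, char 'e'): match length 0
  offset=3 (pos 3, char 'e'): match length 0
  offset=4 (pos 2, char 'f'): match length 1
  offset=5 (pos 1, char 'f'): match length 2
  offset=6 (pos 0, char 'd'): match length 0
Longest match has length 2, found at offsets 1, 5; take the smallest, offset 1.
next_char = character at position 6 + 2 = 8 -> 'd'

Best match: offset=1, length=2 (matching 'ff' starting at position 5)
LZ77 triple: (1, 2, 'd')


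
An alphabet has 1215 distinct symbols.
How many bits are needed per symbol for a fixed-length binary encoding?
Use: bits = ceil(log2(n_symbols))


log2(1215) = 10.2467
Bracket: 2^10 = 1024 < 1215 <= 2^11 = 2048
So ceil(log2(1215)) = 11

bits = ceil(log2(1215)) = ceil(10.2467) = 11 bits


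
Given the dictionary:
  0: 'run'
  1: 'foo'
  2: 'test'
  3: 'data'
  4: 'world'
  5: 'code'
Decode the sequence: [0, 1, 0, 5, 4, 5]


Look up each index in the dictionary:
  0 -> 'run'
  1 -> 'foo'
  0 -> 'run'
  5 -> 'code'
  4 -> 'world'
  5 -> 'code'

Decoded: "run foo run code world code"


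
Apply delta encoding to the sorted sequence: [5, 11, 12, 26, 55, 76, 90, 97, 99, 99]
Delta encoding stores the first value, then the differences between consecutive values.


First value: 5
Deltas:
  11 - 5 = 6
  12 - 11 = 1
  26 - 12 = 14
  55 - 26 = 29
  76 - 55 = 21
  90 - 76 = 14
  97 - 90 = 7
  99 - 97 = 2
  99 - 99 = 0


Delta encoded: [5, 6, 1, 14, 29, 21, 14, 7, 2, 0]


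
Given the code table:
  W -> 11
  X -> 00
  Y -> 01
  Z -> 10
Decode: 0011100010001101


Decoding:
00 -> X
11 -> W
10 -> Z
00 -> X
10 -> Z
00 -> X
11 -> W
01 -> Y


Result: XWZXZXWY


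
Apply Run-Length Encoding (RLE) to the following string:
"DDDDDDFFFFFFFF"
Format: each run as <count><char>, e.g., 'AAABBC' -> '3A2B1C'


Scanning runs left to right:
  i=0: run of 'D' x 6 -> '6D'
  i=6: run of 'F' x 8 -> '8F'

RLE = 6D8F


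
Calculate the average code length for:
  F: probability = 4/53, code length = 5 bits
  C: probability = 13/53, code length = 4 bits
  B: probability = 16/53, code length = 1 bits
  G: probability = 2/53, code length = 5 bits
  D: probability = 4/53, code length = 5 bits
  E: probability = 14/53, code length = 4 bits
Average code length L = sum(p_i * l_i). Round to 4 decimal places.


Weighted contributions p_i * l_i:
  F: (4/53) * 5 = 20/53
  C: (13/53) * 4 = 52/53
  B: (16/53) * 1 = 16/53
  G: (2/53) * 5 = 10/53
  D: (4/53) * 5 = 20/53
  E: (14/53) * 4 = 56/53
Sum = (20 + 52 + 16 + 10 + 20 + 56)/53 = 174/53

L = 174/53 = 3.2830 bits/symbol


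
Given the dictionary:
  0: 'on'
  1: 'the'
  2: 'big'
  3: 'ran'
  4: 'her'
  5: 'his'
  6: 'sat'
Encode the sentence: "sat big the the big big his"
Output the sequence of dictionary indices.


Look up each word in the dictionary:
  'sat' -> 6
  'big' -> 2
  'the' -> 1
  'the' -> 1
  'big' -> 2
  'big' -> 2
  'his' -> 5

Encoded: [6, 2, 1, 1, 2, 2, 5]


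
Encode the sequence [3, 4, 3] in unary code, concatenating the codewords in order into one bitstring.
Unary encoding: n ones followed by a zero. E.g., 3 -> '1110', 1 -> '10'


Encode each number as n ones followed by a terminating 0:
  3 -> 1110 (4 bits)
  4 -> 11110 (5 bits)
  3 -> 1110 (4 bits)
Total length = 4 + 5 + 4 = 13 bits.

Unary([3, 4, 3]) = 1110111101110 (13 bits)


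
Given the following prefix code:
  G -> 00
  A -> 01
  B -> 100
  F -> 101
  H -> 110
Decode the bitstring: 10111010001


Decoding step by step:
Bits 101 -> F
Bits 110 -> H
Bits 100 -> B
Bits 01 -> A


Decoded message: FHBA


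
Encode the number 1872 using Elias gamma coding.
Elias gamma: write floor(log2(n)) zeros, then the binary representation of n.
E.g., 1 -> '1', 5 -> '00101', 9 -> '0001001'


num_bits = floor(log2(1872)) + 1 = 11
leading_zeros = num_bits - 1 = 10
binary(1872) = 11101010000

Elias gamma(1872) = '0000000000' + '11101010000' = 000000000011101010000 (21 bits)


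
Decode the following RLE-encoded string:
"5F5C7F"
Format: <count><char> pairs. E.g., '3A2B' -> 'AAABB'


Expanding each <count><char> pair:
  5F -> 'FFFFF'
  5C -> 'CCCCC'
  7F -> 'FFFFFFF'

Decoded = FFFFFCCCCCFFFFFFF


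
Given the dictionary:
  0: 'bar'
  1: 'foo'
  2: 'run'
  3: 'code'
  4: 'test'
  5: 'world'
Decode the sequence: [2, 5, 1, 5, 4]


Look up each index in the dictionary:
  2 -> 'run'
  5 -> 'world'
  1 -> 'foo'
  5 -> 'world'
  4 -> 'test'

Decoded: "run world foo world test"


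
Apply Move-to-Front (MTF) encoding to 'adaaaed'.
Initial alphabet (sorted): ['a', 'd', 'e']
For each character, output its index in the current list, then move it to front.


MTF encoding:
'a': index 0 in ['a', 'd', 'e'] -> ['a', 'd', 'e']
'd': index 1 in ['a', 'd', 'e'] -> ['d', 'a', 'e']
'a': index 1 in ['d', 'a', 'e'] -> ['a', 'd', 'e']
'a': index 0 in ['a', 'd', 'e'] -> ['a', 'd', 'e']
'a': index 0 in ['a', 'd', 'e'] -> ['a', 'd', 'e']
'e': index 2 in ['a', 'd', 'e'] -> ['e', 'a', 'd']
'd': index 2 in ['e', 'a', 'd'] -> ['d', 'e', 'a']


Output: [0, 1, 1, 0, 0, 2, 2]


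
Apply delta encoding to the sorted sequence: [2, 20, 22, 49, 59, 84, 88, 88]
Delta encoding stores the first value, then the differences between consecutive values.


First value: 2
Deltas:
  20 - 2 = 18
  22 - 20 = 2
  49 - 22 = 27
  59 - 49 = 10
  84 - 59 = 25
  88 - 84 = 4
  88 - 88 = 0


Delta encoded: [2, 18, 2, 27, 10, 25, 4, 0]
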